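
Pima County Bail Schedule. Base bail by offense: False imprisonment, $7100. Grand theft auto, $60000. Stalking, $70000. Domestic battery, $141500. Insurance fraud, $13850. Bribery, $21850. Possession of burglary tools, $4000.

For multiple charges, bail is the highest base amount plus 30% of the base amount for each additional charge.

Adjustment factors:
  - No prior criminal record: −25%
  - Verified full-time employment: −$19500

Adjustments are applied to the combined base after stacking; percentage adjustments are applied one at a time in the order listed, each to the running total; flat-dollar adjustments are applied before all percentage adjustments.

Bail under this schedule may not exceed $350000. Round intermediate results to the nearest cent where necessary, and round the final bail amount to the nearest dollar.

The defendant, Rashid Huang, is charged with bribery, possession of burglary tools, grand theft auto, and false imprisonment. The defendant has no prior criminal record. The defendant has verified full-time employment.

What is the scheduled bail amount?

Base amounts from the schedule: bribery $21850; possession of burglary tools $4000; grand theft auto $60000; false imprisonment $7100.
Stacking rule: highest base plus 30% of each additional charge. Highest is grand theft auto at $60000. Additional: $21850 × 30% = $6555; $4000 × 30% = $1200; $7100 × 30% = $2130. Combined base = $60000 + $9885 = $69885.
Verified full-time employment (−$19500 flat): $69885 − $19500 = $50385.
No prior criminal record (−25%): $50385 × 0.75 = $37788.75.
$37788.75 is within the $350000 maximum.
Rounded to the nearest dollar: $37789.

$37789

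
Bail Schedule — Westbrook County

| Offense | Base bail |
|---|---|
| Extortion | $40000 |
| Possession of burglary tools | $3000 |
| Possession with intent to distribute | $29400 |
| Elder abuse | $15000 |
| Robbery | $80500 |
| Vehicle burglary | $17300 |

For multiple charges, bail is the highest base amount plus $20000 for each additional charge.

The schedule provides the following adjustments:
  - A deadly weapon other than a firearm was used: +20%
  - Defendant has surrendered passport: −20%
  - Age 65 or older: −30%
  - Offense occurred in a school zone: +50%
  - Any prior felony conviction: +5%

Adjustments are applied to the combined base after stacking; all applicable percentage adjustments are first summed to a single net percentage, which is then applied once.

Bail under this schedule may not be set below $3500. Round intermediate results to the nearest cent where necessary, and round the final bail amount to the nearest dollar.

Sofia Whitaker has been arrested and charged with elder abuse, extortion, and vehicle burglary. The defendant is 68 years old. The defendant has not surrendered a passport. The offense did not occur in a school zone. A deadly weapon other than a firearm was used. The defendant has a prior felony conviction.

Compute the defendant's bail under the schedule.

$76000

Base amounts from the schedule: elder abuse $15000; extortion $40000; vehicle burglary $17300.
Stacking rule: highest base plus $20000 per additional charge. Highest is extortion at $40000; 2 additional charges → +$40000. Combined base = $80000.
Net percentage adjustment: +20% −30% +5% = −5%. $80000 × 0.95 = $76000.
$76000 is at or above the $3500 minimum.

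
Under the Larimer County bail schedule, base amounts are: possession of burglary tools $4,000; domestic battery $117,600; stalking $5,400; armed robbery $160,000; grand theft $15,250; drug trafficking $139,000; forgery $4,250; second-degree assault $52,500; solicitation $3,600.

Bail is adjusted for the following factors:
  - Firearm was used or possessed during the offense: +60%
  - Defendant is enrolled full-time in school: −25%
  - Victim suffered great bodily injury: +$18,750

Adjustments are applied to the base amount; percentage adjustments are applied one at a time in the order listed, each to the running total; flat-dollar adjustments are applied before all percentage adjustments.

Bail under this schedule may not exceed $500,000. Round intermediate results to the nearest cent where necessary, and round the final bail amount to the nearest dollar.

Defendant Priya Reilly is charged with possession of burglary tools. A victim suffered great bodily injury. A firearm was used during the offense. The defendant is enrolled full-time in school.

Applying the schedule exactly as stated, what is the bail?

Base amounts from the schedule: possession of burglary tools $4,000.
Single charge. Combined base = $4,000.
Victim suffered great bodily injury (+$18,750 flat): $4,000 + $18,750 = $22,750.
Firearm was used or possessed during the offense (+60%): $22,750 × 1.6 = $36,400.
Defendant is enrolled full-time in school (−25%): $36,400 × 0.75 = $27,300.
$27,300 is within the $500,000 maximum.

$27,300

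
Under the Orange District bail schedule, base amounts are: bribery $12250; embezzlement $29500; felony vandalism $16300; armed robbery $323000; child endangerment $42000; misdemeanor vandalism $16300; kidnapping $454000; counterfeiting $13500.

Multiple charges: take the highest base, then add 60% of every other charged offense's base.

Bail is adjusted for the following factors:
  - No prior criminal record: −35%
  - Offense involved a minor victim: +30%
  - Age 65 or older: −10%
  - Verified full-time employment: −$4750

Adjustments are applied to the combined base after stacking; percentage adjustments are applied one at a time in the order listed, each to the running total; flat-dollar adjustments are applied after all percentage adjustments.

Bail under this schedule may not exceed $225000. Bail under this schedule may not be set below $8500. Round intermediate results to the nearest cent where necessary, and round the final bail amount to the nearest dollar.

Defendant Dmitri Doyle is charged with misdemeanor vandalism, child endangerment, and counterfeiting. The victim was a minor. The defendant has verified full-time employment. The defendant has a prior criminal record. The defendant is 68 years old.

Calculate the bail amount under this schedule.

Base amounts from the schedule: misdemeanor vandalism $16300; child endangerment $42000; counterfeiting $13500.
Stacking rule: highest base plus 60% of each additional charge. Highest is child endangerment at $42000. Additional: $16300 × 60% = $9780; $13500 × 60% = $8100. Combined base = $42000 + $17880 = $59880.
Offense involved a minor victim (+30%): $59880 × 1.3 = $77844.
Age 65 or older (−10%): $77844 × 0.9 = $70059.60.
Verified full-time employment (−$4750 flat): $70059.60 − $4750 = $65309.60.
$65309.60 is within the $225000 maximum.
$65309.60 is at or above the $8500 minimum.
Rounded to the nearest dollar: $65310.

$65310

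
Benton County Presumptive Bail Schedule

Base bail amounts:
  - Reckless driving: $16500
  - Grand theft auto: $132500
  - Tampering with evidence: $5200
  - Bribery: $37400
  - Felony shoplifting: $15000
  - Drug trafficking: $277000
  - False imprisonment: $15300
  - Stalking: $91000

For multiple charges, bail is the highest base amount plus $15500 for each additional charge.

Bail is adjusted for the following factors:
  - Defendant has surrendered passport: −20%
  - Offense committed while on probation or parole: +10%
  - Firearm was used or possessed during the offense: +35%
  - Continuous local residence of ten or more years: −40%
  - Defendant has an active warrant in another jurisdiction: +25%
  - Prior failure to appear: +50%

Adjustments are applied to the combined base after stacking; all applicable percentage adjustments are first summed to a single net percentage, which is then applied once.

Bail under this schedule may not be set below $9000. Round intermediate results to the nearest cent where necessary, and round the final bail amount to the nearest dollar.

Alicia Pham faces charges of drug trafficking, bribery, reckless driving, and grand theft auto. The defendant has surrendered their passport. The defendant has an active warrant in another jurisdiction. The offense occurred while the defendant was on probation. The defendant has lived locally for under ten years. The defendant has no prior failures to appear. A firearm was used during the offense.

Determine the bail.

$485250

Base amounts from the schedule: drug trafficking $277000; bribery $37400; reckless driving $16500; grand theft auto $132500.
Stacking rule: highest base plus $15500 per additional charge. Highest is drug trafficking at $277000; 3 additional charges → +$46500. Combined base = $323500.
Net percentage adjustment: −20% +10% +35% +25% = +50%. $323500 × 1.5 = $485250.
$485250 is at or above the $9000 minimum.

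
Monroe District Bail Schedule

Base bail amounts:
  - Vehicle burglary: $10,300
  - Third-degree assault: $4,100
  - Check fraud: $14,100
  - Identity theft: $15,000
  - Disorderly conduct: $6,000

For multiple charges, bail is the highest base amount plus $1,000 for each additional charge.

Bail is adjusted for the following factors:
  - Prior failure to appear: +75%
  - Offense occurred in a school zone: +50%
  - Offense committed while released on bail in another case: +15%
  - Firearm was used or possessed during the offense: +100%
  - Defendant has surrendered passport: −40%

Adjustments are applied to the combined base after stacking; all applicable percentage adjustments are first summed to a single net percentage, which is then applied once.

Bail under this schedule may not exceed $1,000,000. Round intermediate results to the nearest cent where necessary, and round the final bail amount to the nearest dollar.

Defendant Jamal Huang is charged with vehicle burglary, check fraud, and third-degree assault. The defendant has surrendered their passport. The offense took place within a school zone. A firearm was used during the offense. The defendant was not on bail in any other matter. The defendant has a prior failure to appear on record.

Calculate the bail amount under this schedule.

Base amounts from the schedule: vehicle burglary $10,300; check fraud $14,100; third-degree assault $4,100.
Stacking rule: highest base plus $1,000 per additional charge. Highest is check fraud at $14,100; 2 additional charges → +$2,000. Combined base = $16,100.
Net percentage adjustment: +75% +50% +100% −40% = +185%. $16,100 × 2.85 = $45,885.
$45,885 is within the $1,000,000 maximum.

$45,885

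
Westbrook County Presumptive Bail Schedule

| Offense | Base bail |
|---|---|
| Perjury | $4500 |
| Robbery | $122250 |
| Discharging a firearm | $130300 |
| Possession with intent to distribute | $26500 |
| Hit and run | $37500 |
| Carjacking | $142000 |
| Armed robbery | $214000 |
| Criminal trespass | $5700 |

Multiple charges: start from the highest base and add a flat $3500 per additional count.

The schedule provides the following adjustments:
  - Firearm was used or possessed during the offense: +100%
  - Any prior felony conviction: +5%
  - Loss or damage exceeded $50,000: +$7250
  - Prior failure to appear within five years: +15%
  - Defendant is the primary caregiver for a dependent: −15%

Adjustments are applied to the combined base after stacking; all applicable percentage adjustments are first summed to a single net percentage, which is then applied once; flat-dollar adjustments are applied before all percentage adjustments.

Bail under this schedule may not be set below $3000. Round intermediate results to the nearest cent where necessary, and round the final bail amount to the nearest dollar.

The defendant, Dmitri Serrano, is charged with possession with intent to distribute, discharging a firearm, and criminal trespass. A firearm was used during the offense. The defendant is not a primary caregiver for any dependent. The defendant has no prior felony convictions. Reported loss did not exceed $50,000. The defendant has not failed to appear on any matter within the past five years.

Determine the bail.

Base amounts from the schedule: possession with intent to distribute $26500; discharging a firearm $130300; criminal trespass $5700.
Stacking rule: highest base plus $3500 per additional charge. Highest is discharging a firearm at $130300; 2 additional charges → +$7000. Combined base = $137300.
Firearm was used or possessed during the offense (+100%): $137300 × 2 = $274600.
$274600 is at or above the $3000 minimum.

$274600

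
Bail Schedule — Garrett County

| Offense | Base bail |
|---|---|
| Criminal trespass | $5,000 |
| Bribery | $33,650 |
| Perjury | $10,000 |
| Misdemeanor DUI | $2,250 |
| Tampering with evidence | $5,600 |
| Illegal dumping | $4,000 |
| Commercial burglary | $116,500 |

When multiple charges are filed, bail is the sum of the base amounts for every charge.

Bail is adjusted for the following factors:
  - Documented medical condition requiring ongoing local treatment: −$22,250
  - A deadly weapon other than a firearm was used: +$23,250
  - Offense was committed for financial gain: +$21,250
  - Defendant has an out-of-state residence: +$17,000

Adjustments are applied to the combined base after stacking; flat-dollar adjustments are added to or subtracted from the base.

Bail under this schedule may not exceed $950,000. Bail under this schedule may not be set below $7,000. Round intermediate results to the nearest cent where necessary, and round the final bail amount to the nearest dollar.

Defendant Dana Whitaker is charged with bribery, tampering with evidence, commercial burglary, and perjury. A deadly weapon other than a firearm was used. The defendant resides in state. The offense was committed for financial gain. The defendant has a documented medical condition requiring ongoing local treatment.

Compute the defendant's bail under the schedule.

Base amounts from the schedule: bribery $33,650; tampering with evidence $5,600; commercial burglary $116,500; perjury $10,000.
Stacking rule: sum of all bases. $33,650 + $5,600 + $116,500 + $10,000 = $165,750.
Documented medical condition requiring ongoing local treatment (−$22,250 flat): $165,750 − $22,250 = $143,500.
A deadly weapon other than a firearm was used (+$23,250 flat): $143,500 + $23,250 = $166,750.
Offense was committed for financial gain (+$21,250 flat): $166,750 + $21,250 = $188,000.
$188,000 is within the $950,000 maximum.
$188,000 is at or above the $7,000 minimum.

$188,000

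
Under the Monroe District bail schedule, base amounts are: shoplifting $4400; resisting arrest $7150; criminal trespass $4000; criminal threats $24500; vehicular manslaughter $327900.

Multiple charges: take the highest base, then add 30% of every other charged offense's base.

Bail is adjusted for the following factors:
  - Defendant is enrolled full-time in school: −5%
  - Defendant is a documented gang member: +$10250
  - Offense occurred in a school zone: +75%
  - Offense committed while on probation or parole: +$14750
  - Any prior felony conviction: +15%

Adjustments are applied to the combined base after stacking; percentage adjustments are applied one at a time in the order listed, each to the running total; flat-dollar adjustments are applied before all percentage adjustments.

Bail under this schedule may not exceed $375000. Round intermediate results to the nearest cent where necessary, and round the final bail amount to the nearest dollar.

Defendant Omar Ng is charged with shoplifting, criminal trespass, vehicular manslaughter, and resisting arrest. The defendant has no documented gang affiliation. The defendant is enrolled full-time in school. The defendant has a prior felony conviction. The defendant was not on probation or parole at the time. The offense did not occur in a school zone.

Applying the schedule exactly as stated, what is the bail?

$363327

Base amounts from the schedule: shoplifting $4400; criminal trespass $4000; vehicular manslaughter $327900; resisting arrest $7150.
Stacking rule: highest base plus 30% of each additional charge. Highest is vehicular manslaughter at $327900. Additional: $4400 × 30% = $1320; $4000 × 30% = $1200; $7150 × 30% = $2145. Combined base = $327900 + $4665 = $332565.
Defendant is enrolled full-time in school (−5%): $332565 × 0.95 = $315936.75.
Any prior felony conviction (+15%): $315936.75 × 1.15 = $363327.26.
$363327.26 is within the $375000 maximum.
Rounded to the nearest dollar: $363327.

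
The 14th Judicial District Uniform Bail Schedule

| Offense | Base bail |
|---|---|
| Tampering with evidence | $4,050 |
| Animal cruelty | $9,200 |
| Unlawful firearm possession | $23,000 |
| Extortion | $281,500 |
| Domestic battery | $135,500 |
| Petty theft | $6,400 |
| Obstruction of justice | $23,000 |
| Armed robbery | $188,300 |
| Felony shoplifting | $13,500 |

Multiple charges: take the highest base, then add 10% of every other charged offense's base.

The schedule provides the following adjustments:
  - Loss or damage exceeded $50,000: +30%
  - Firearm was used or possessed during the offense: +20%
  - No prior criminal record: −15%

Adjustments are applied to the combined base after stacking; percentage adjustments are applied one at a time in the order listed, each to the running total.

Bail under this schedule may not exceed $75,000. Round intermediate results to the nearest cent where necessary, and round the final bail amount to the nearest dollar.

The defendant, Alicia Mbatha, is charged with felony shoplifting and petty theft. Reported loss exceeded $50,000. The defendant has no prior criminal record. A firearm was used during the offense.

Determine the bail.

$18,750

Base amounts from the schedule: felony shoplifting $13,500; petty theft $6,400.
Stacking rule: highest base plus 10% of each additional charge. Highest is felony shoplifting at $13,500. Additional: $6,400 × 10% = $640. Combined base = $13,500 + $640 = $14,140.
Loss or damage exceeded $50,000 (+30%): $14,140 × 1.3 = $18,382.
Firearm was used or possessed during the offense (+20%): $18,382 × 1.2 = $22,058.40.
No prior criminal record (−15%): $22,058.40 × 0.85 = $18,749.64.
$18,749.64 is within the $75,000 maximum.
Rounded to the nearest dollar: $18,750.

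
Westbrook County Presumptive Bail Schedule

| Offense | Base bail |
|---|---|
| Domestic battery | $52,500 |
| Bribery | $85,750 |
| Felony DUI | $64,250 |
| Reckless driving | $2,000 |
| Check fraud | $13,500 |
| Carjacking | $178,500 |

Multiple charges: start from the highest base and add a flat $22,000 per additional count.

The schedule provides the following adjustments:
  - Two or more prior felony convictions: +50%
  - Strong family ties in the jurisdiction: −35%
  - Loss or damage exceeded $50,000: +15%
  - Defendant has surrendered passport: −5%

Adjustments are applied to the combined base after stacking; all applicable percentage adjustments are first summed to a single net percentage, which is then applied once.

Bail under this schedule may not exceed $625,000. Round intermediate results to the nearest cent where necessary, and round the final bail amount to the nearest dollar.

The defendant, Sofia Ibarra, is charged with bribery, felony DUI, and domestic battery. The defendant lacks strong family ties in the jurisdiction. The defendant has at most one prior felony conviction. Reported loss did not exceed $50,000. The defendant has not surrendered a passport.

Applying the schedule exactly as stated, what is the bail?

$129,750

Base amounts from the schedule: bribery $85,750; felony DUI $64,250; domestic battery $52,500.
Stacking rule: highest base plus $22,000 per additional charge. Highest is bribery at $85,750; 2 additional charges → +$44,000. Combined base = $129,750.
No adjustment factors apply to this defendant.
$129,750 is within the $625,000 maximum.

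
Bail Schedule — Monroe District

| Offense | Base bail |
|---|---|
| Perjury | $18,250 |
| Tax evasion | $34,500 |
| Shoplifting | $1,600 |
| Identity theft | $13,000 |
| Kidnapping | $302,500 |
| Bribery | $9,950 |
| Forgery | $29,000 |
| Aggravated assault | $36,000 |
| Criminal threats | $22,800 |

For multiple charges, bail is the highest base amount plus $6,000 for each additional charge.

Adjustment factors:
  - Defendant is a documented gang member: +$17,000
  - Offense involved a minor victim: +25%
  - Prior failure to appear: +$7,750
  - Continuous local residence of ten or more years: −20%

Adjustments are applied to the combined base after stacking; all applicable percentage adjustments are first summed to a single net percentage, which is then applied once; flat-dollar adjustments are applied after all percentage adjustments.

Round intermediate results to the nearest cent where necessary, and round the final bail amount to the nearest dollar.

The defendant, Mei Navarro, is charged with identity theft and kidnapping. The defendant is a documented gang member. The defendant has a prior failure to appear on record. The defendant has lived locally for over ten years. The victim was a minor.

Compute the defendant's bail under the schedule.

$348,675

Base amounts from the schedule: identity theft $13,000; kidnapping $302,500.
Stacking rule: highest base plus $6,000 per additional charge. Highest is kidnapping at $302,500; 1 additional charge → +$6,000. Combined base = $308,500.
Net percentage adjustment: +25% −20% = +5%. $308,500 × 1.05 = $323,925.
Defendant is a documented gang member (+$17,000 flat): $323,925 + $17,000 = $340,925.
Prior failure to appear (+$7,750 flat): $340,925 + $7,750 = $348,675.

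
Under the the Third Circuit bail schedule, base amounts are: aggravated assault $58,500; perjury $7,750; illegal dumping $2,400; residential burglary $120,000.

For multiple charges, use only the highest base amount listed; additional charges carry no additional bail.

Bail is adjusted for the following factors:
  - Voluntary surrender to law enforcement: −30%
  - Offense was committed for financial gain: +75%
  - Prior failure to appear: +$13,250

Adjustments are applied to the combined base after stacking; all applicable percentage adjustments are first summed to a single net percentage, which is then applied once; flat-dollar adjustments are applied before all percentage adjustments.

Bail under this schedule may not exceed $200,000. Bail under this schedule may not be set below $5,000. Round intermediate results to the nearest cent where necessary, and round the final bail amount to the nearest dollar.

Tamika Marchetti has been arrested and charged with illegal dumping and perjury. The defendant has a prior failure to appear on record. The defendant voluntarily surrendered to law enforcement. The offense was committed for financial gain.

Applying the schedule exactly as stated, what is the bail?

$30,450

Base amounts from the schedule: illegal dumping $2,400; perjury $7,750.
Stacking rule: use the highest base only. Highest is perjury at $7,750. Combined base = $7,750.
Prior failure to appear (+$13,250 flat): $7,750 + $13,250 = $21,000.
Net percentage adjustment: −30% +75% = +45%. $21,000 × 1.45 = $30,450.
$30,450 is within the $200,000 maximum.
$30,450 is at or above the $5,000 minimum.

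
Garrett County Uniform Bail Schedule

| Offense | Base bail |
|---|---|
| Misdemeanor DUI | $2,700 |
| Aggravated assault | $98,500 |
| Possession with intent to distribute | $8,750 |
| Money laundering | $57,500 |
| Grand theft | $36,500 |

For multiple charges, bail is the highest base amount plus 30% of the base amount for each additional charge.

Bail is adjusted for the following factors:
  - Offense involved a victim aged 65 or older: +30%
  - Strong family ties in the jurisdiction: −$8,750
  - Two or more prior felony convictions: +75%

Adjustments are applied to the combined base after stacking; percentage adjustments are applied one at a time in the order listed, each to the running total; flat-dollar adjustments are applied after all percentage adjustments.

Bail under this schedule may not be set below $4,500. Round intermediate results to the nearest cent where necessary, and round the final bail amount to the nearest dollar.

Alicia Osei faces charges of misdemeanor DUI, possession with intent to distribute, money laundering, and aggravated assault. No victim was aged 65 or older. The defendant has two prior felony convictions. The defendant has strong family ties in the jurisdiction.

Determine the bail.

$199,824

Base amounts from the schedule: misdemeanor DUI $2,700; possession with intent to distribute $8,750; money laundering $57,500; aggravated assault $98,500.
Stacking rule: highest base plus 30% of each additional charge. Highest is aggravated assault at $98,500. Additional: $2,700 × 30% = $810; $8,750 × 30% = $2,625; $57,500 × 30% = $17,250. Combined base = $98,500 + $20,685 = $119,185.
Two or more prior felony convictions (+75%): $119,185 × 1.75 = $208,573.75.
Strong family ties in the jurisdiction (−$8,750 flat): $208,573.75 − $8,750 = $199,823.75.
$199,823.75 is at or above the $4,500 minimum.
Rounded to the nearest dollar: $199,824.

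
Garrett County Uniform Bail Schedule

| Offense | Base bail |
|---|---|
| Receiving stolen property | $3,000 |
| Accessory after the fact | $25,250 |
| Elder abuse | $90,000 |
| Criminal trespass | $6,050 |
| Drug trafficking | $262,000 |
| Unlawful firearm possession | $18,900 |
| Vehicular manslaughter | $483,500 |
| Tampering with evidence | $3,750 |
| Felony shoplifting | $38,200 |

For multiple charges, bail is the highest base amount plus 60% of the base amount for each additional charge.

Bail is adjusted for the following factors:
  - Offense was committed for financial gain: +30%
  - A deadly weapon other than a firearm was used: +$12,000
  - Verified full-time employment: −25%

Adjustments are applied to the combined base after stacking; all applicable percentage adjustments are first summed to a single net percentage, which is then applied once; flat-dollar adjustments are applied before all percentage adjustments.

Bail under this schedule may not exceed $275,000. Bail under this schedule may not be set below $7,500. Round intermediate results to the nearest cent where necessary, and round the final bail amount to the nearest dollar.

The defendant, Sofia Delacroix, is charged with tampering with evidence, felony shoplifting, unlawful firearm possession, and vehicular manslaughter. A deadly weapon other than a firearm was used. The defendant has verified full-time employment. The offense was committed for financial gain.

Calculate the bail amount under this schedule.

$275,000

Base amounts from the schedule: tampering with evidence $3,750; felony shoplifting $38,200; unlawful firearm possession $18,900; vehicular manslaughter $483,500.
Stacking rule: highest base plus 60% of each additional charge. Highest is vehicular manslaughter at $483,500. Additional: $3,750 × 60% = $2,250; $38,200 × 60% = $22,920; $18,900 × 60% = $11,340. Combined base = $483,500 + $36,510 = $520,010.
A deadly weapon other than a firearm was used (+$12,000 flat): $520,010 + $12,000 = $532,010.
Net percentage adjustment: +30% −25% = +5%. $532,010 × 1.05 = $558,610.50.
Result $558,610.50 exceeds the maximum of $275,000; bail is capped at $275,000.
$275,000 is at or above the $7,500 minimum.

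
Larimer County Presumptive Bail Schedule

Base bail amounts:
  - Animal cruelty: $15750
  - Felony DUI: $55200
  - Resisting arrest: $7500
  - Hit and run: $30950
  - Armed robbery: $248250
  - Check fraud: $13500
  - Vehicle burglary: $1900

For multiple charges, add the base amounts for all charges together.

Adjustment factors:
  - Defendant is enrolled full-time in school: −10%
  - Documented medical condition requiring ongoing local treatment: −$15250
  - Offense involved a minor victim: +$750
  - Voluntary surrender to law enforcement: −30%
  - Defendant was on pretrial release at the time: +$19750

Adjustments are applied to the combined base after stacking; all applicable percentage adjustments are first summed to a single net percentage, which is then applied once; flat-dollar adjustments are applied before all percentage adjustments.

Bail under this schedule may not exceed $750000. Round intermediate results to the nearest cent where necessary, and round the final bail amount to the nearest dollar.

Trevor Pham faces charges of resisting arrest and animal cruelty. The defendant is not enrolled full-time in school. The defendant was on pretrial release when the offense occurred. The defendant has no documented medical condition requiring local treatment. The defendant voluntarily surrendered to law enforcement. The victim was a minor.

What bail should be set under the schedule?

Base amounts from the schedule: resisting arrest $7500; animal cruelty $15750.
Stacking rule: sum of all bases. $7500 + $15750 = $23250.
Offense involved a minor victim (+$750 flat): $23250 + $750 = $24000.
Defendant was on pretrial release at the time (+$19750 flat): $24000 + $19750 = $43750.
Voluntary surrender to law enforcement (−30%): $43750 × 0.7 = $30625.
$30625 is within the $750000 maximum.

$30625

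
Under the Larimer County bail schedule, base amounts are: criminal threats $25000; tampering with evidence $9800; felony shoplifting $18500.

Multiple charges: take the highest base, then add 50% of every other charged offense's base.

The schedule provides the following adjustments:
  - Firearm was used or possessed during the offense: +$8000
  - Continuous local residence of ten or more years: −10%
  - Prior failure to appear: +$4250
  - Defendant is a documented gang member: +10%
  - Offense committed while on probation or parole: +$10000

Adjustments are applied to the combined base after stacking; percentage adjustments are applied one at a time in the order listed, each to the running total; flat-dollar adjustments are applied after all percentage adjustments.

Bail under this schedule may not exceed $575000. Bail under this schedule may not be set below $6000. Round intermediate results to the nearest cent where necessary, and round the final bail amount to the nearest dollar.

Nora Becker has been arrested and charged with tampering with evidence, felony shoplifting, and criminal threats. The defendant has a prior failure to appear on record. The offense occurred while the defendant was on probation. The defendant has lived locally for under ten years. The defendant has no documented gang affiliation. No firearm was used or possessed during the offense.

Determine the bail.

$53400

Base amounts from the schedule: tampering with evidence $9800; felony shoplifting $18500; criminal threats $25000.
Stacking rule: highest base plus 50% of each additional charge. Highest is criminal threats at $25000. Additional: $9800 × 50% = $4900; $18500 × 50% = $9250. Combined base = $25000 + $14150 = $39150.
Prior failure to appear (+$4250 flat): $39150 + $4250 = $43400.
Offense committed while on probation or parole (+$10000 flat): $43400 + $10000 = $53400.
$53400 is within the $575000 maximum.
$53400 is at or above the $6000 minimum.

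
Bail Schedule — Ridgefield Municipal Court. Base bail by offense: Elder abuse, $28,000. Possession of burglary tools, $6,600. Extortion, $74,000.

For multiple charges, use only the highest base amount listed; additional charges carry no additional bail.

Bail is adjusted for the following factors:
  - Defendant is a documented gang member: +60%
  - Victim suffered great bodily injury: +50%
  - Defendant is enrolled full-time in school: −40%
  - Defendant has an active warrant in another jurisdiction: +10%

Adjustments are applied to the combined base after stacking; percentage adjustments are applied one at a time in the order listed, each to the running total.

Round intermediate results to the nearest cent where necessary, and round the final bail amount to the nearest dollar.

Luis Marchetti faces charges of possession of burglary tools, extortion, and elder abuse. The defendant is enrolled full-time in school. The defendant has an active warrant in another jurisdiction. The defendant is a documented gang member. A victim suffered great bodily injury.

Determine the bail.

Base amounts from the schedule: possession of burglary tools $6,600; extortion $74,000; elder abuse $28,000.
Stacking rule: use the highest base only. Highest is extortion at $74,000. Combined base = $74,000.
Defendant is a documented gang member (+60%): $74,000 × 1.6 = $118,400.
Victim suffered great bodily injury (+50%): $118,400 × 1.5 = $177,600.
Defendant is enrolled full-time in school (−40%): $177,600 × 0.6 = $106,560.
Defendant has an active warrant in another jurisdiction (+10%): $106,560 × 1.1 = $117,216.

$117,216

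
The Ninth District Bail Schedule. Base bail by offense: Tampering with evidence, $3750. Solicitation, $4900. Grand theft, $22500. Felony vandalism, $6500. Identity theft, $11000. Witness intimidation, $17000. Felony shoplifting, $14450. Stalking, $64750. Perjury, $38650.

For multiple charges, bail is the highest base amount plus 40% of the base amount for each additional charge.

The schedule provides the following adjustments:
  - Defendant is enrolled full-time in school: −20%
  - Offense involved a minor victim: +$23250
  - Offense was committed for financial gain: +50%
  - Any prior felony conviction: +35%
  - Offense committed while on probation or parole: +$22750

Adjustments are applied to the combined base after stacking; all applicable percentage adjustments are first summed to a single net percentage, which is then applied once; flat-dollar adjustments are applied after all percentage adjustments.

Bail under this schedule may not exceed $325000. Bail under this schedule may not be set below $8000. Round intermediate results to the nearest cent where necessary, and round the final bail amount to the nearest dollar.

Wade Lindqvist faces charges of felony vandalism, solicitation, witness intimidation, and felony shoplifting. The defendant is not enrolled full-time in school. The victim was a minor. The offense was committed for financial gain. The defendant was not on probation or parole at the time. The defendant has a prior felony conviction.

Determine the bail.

$73829

Base amounts from the schedule: felony vandalism $6500; solicitation $4900; witness intimidation $17000; felony shoplifting $14450.
Stacking rule: highest base plus 40% of each additional charge. Highest is witness intimidation at $17000. Additional: $6500 × 40% = $2600; $4900 × 40% = $1960; $14450 × 40% = $5780. Combined base = $17000 + $10340 = $27340.
Net percentage adjustment: +50% +35% = +85%. $27340 × 1.85 = $50579.
Offense involved a minor victim (+$23250 flat): $50579 + $23250 = $73829.
$73829 is within the $325000 maximum.
$73829 is at or above the $8000 minimum.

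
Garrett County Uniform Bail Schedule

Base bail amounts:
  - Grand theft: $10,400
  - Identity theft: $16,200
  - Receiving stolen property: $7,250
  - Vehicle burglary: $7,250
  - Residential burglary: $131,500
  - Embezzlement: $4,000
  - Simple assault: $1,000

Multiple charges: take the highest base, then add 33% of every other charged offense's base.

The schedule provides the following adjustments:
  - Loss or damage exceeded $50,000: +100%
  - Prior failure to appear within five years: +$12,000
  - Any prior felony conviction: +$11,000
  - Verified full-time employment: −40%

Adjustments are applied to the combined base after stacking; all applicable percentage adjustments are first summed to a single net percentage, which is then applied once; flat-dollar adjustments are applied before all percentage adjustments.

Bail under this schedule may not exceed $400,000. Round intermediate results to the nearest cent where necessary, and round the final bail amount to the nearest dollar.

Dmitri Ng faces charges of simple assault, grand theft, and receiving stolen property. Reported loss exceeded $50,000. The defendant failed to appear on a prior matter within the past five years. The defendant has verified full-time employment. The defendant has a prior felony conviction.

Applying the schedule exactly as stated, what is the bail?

Base amounts from the schedule: simple assault $1,000; grand theft $10,400; receiving stolen property $7,250.
Stacking rule: highest base plus 33% of each additional charge. Highest is grand theft at $10,400. Additional: $1,000 × 33% = $330; $7,250 × 33% = $2,392.50. Combined base = $10,400 + $2,722.50 = $13,122.50.
Prior failure to appear within five years (+$12,000 flat): $13,122.50 + $12,000 = $25,122.50.
Any prior felony conviction (+$11,000 flat): $25,122.50 + $11,000 = $36,122.50.
Net percentage adjustment: +100% −40% = +60%. $36,122.50 × 1.6 = $57,796.
$57,796 is within the $400,000 maximum.

$57,796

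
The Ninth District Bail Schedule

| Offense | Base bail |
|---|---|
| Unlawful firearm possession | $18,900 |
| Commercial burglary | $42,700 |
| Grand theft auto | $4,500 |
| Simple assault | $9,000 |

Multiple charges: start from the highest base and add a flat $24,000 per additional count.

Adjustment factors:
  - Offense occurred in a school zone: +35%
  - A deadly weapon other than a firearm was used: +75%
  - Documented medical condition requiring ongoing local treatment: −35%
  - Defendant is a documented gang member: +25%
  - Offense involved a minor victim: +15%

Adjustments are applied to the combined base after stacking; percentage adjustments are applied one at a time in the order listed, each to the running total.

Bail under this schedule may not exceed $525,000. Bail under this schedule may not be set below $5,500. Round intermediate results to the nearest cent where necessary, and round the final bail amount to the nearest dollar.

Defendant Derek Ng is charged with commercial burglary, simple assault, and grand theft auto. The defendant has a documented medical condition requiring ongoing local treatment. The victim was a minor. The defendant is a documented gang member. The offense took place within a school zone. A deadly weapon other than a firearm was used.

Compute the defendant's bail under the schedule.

Base amounts from the schedule: commercial burglary $42,700; simple assault $9,000; grand theft auto $4,500.
Stacking rule: highest base plus $24,000 per additional charge. Highest is commercial burglary at $42,700; 2 additional charges → +$48,000. Combined base = $90,700.
Offense occurred in a school zone (+35%): $90,700 × 1.35 = $122,445.
A deadly weapon other than a firearm was used (+75%): $122,445 × 1.75 = $214,278.75.
Documented medical condition requiring ongoing local treatment (−35%): $214,278.75 × 0.65 = $139,281.19.
Defendant is a documented gang member (+25%): $139,281.19 × 1.25 = $174,101.49.
Offense involved a minor victim (+15%): $174,101.49 × 1.15 = $200,216.71.
$200,216.71 is within the $525,000 maximum.
$200,216.71 is at or above the $5,500 minimum.
Rounded to the nearest dollar: $200,217.

$200,217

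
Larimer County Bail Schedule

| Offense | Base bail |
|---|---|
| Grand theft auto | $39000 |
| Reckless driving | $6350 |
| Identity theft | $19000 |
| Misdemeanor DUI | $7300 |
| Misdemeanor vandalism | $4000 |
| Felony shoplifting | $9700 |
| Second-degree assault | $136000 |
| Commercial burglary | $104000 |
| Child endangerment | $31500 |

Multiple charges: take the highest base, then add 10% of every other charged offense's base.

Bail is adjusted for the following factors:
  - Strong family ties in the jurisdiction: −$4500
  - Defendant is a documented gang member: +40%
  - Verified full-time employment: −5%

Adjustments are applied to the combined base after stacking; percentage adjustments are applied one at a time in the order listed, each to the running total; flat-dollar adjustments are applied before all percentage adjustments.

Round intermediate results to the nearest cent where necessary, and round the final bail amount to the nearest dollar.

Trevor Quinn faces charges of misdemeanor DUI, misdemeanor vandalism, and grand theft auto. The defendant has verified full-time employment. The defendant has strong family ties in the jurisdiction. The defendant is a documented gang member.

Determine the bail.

$47388

Base amounts from the schedule: misdemeanor DUI $7300; misdemeanor vandalism $4000; grand theft auto $39000.
Stacking rule: highest base plus 10% of each additional charge. Highest is grand theft auto at $39000. Additional: $7300 × 10% = $730; $4000 × 10% = $400. Combined base = $39000 + $1130 = $40130.
Strong family ties in the jurisdiction (−$4500 flat): $40130 − $4500 = $35630.
Defendant is a documented gang member (+40%): $35630 × 1.4 = $49882.
Verified full-time employment (−5%): $49882 × 0.95 = $47387.90.
Rounded to the nearest dollar: $47388.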